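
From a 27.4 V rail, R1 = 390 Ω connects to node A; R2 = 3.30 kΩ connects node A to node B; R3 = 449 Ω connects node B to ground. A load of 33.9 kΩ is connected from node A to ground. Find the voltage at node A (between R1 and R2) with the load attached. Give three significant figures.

Below node A the series string R2+R3 = 3749 Ω sits in parallel with the 33900 Ω load: 3376 Ω.
V_A = 27.4 × 3376/(390 + 3376) = 24.6 V.

V ≈ 24.6 V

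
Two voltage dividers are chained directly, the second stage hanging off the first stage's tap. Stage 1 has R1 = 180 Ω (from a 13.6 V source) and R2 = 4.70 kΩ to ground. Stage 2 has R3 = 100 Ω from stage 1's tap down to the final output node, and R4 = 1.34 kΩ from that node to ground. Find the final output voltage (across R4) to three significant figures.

V_out ≈ 10.9 V

Stage 2 presents R3+R4 = 1440 Ω as a load on stage 1's tap.
Stage 1's lower leg becomes R2‖(R3+R4) = 1102 Ω, so V_mid = 13.6 × 1102/1282 = 11.69 V.
Stage 2 is itself unloaded: V_out = V_mid × R4/(R3+R4) = 11.69 × 1340/1440 = 10.9 V.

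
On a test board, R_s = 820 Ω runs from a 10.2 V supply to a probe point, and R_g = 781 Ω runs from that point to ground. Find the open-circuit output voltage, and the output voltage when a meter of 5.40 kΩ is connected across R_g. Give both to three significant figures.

Unloaded: 4.98 V; loaded: 4.63 V

Open-circuit: V = 10.2 × 781/(820 + 781) = 4.98 V.
With the load, R_g becomes R_g‖R_L = 682.3 Ω, so V = 10.2 × 682.3/1502 = 4.63 V.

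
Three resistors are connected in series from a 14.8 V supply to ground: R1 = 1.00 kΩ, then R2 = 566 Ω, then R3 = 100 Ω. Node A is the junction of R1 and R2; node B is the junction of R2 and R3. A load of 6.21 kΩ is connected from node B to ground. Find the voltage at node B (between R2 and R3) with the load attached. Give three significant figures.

At node B, R3 is in parallel with the load: R3‖R_L = 98.42 Ω.
Below node A the resistance is R2 + (R3‖R_L) = 664.4 Ω, so V_A = 14.8 × 664.4/1664 = 5.908 V.
Then V_B = V_A × (R3‖R_L)/(R2 + R3‖R_L) = 5.908 × 98.42/664.4 = 0.875 V.

V ≈ 0.875 V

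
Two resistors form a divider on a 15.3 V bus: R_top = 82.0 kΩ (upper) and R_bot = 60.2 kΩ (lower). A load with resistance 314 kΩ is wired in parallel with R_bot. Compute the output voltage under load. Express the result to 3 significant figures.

The load sits in parallel with R_bot: R_bot‖R_L = (60.2 × 314) / (60.2 + 314) = 50.52 kΩ.
V_out = 15.3 × 50.52 / (82.0 + 50.52) = 15.3 × 50.52/132.5 = 5.83 V.

V_out ≈ 5.83 V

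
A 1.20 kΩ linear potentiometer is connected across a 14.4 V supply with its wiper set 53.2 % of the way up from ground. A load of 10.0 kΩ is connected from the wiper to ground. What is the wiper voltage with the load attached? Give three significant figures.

V ≈ 7.44 V

The wiper splits the pot into (1−α)R = 561.6 Ω above and αR = 638.4 Ω below.
Lower section ‖ load = 600.1 Ω.
V_wiper = 14.4 × 600.1/(561.6 + 600.1) = 7.44 V.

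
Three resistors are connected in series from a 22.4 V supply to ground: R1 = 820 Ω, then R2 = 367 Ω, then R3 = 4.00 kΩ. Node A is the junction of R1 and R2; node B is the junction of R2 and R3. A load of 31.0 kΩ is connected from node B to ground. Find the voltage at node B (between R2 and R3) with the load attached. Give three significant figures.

V ≈ 16.8 V

At node B, R3 is in parallel with the load: R3‖R_L = 3543 Ω.
Below node A the resistance is R2 + (R3‖R_L) = 3910 Ω, so V_A = 22.4 × 3910/4730 = 18.52 V.
Then V_B = V_A × (R3‖R_L)/(R2 + R3‖R_L) = 18.52 × 3543/3910 = 16.8 V.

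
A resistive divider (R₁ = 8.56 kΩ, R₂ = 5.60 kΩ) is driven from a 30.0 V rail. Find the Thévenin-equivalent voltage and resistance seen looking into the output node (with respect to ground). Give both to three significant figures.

V_th = 11.9 V, R_th = 3.39 kΩ

V_th is the open-circuit tap voltage: 30.0 × 5.60/(8.56 + 5.60) = 11.9 V.
With the supply zeroed, R₁ and R₂ appear in parallel from the tap: R_th = R₁‖R₂ = (8.56 × 5.60)/14.16 = 3.39 kΩ.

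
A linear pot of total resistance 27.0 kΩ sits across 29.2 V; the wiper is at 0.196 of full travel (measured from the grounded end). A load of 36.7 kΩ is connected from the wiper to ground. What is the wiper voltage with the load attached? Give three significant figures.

The wiper splits the pot into (1−α)R = 21.71 kΩ above and αR = 5.292 kΩ below.
Lower section ‖ load = 4.625 kΩ.
V_wiper = 29.2 × 4.625/(21.71 + 4.625) = 5.13 V.

V ≈ 5.13 V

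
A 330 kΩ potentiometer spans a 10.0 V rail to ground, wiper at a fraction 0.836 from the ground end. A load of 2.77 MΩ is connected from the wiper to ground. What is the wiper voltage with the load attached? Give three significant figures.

V ≈ 8.23 V

The wiper splits the pot into (1−α)R = 54.12 kΩ above and αR = 275.9 kΩ below.
Lower section ‖ load = 250.9 kΩ.
V_wiper = 10.0 × 250.9/(54.12 + 250.9) = 8.23 V.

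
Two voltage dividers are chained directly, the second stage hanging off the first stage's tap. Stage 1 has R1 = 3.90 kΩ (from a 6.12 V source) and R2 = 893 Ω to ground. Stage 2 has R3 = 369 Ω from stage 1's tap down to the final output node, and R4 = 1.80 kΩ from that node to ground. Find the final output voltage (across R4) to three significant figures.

Stage 2 presents R3+R4 = 2169 Ω as a load on stage 1's tap.
Stage 1's lower leg becomes R2‖(R3+R4) = 632.6 Ω, so V_mid = 6.12 × 632.6/4533 = 0.8541 V.
Stage 2 is itself unloaded: V_out = V_mid × R4/(R3+R4) = 0.8541 × 1800/2169 = 0.709 V.

V_out ≈ 0.709 V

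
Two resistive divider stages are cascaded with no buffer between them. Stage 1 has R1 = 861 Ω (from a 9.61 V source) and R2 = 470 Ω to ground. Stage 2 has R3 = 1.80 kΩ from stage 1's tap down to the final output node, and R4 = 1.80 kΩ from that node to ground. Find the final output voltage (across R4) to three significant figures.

V_out ≈ 1.56 V

Stage 2 presents R3+R4 = 3600 Ω as a load on stage 1's tap.
Stage 1's lower leg becomes R2‖(R3+R4) = 415.7 Ω, so V_mid = 9.61 × 415.7/1277 = 3.129 V.
Stage 2 is itself unloaded: V_out = V_mid × R4/(R3+R4) = 3.129 × 1800/3600 = 1.56 V.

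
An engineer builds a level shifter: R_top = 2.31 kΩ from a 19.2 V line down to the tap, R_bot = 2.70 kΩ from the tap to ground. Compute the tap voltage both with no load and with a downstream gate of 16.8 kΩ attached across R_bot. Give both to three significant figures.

Unloaded: 10.3 V; loaded: 9.63 V

Open-circuit: V = 19.2 × 2.70/(2.31 + 2.70) = 10.3 V.
With the load, R_bot becomes R_bot‖R_L = 2.326 kΩ, so V = 19.2 × 2.326/4.636 = 9.63 V.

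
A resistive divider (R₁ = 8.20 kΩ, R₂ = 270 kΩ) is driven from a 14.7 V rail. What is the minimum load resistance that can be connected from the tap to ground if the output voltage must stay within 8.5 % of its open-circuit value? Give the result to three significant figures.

R_L(min) ≈ 85.7 kΩ

Output resistance R_th = R₁‖R₂ = (8.20 × 270)/278.2 = 7.958 kΩ.
The fractional drop is R_th/(R_th + R_L); requiring this ≤ 0.0850 gives R_L ≥ R_th(1/0.0850 − 1) = 7.958 × 10.76 = 85.7 kΩ.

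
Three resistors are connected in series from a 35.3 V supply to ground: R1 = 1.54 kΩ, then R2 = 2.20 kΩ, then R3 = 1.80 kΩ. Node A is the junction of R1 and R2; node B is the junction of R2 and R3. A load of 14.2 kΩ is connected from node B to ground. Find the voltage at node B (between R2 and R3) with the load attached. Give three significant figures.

At node B, R3 is in parallel with the load: R3‖R_L = 1.597 kΩ.
Below node A the resistance is R2 + (R3‖R_L) = 3.797 kΩ, so V_A = 35.3 × 3.797/5.338 = 25.12 V.
Then V_B = V_A × (R3‖R_L)/(R2 + R3‖R_L) = 25.12 × 1.597/3.797 = 10.6 V.

V ≈ 10.6 V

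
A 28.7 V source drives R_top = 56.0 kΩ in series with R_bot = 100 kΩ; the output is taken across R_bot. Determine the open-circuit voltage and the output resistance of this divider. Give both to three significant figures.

V_th is the open-circuit tap voltage: 28.7 × 100/(56.0 + 100) = 18.4 V.
With the supply zeroed, R_top and R_bot appear in parallel from the tap: R_th = R_top‖R_bot = (56.0 × 100)/156.0 = 35.9 kΩ.

V_th = 18.4 V, R_th = 35.9 kΩ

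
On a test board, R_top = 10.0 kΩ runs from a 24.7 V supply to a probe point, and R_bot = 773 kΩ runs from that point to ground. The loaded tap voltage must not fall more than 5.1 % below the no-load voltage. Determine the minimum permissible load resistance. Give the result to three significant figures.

Output resistance R_th = R_top‖R_bot = (10.0 × 773)/783.0 = 9.872 kΩ.
The fractional drop is R_th/(R_th + R_L); requiring this ≤ 0.0510 gives R_L ≥ R_th(1/0.0510 − 1) = 9.872 × 18.61 = 184 kΩ.

R_L(min) ≈ 184 kΩ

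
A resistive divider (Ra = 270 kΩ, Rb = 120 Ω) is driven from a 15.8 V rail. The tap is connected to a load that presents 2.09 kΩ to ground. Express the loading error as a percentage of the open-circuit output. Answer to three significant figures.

The divider's output (Thévenin) resistance is Ra‖Rb = 119.9 Ω.
Fractional drop under load = R_th/(R_th + R_L) = 119.9 / (119.9 + 2090) = 0.05428.
So the output falls by 5.43 %.

5.43 %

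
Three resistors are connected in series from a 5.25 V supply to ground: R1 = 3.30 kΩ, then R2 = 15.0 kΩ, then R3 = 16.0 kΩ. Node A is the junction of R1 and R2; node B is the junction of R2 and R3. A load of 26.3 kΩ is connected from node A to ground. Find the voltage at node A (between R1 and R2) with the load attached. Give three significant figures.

V ≈ 4.26 V

Below node A the series string R2+R3 = 31.00 kΩ sits in parallel with the 26.3 kΩ load: 14.23 kΩ.
V_A = 5.25 × 14.23/(3.30 + 14.23) = 4.26 V.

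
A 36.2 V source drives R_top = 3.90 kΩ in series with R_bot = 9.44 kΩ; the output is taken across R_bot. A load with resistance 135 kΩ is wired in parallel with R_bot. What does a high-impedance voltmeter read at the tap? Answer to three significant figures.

V_out ≈ 25.1 V

The load sits in parallel with R_bot: R_bot‖R_L = (9.44 × 135) / (9.44 + 135) = 8.823 kΩ.
V_out = 36.2 × 8.823 / (3.90 + 8.823) = 36.2 × 8.823/12.72 = 25.1 V.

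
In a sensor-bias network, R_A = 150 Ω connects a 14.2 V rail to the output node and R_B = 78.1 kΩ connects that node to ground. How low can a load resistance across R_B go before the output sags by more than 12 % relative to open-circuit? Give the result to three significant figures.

R_L(min) ≈ 1.10 kΩ

Output resistance R_th = R_A‖R_B = (150 × 78100)/78250 = 149.7 Ω.
The fractional drop is R_th/(R_th + R_L); requiring this ≤ 0.120 gives R_L ≥ R_th(1/0.120 − 1) = 149.7 × 7.333 = 1.10 kΩ.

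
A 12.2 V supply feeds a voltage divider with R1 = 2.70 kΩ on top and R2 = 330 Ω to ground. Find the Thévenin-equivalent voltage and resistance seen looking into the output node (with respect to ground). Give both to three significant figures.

V_th = 1.33 V, R_th = 294 Ω

V_th is the open-circuit tap voltage: 12.2 × 330/(2700 + 330) = 1.33 V.
With the supply zeroed, R1 and R2 appear in parallel from the tap: R_th = R1‖R2 = (2700 × 330)/3030 = 294 Ω.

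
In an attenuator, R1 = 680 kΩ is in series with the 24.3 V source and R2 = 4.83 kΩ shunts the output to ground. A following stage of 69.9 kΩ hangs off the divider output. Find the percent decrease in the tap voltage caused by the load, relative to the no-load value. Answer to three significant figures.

6.42 %

The divider's output (Thévenin) resistance is R1‖R2 = 4.796 kΩ.
Fractional drop under load = R_th/(R_th + R_L) = 4.796 / (4.796 + 69.9) = 0.06421.
So the output falls by 6.42 %.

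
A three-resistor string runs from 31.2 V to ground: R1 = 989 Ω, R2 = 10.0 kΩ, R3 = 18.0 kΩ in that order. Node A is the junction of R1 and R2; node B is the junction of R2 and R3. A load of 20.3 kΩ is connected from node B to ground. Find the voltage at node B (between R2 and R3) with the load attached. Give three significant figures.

V ≈ 14.5 V

At node B, R3 is in parallel with the load: R3‖R_L = 9540 Ω.
Below node A the resistance is R2 + (R3‖R_L) = 19540 Ω, so V_A = 31.2 × 19540/20530 = 29.70 V.
Then V_B = V_A × (R3‖R_L)/(R2 + R3‖R_L) = 29.70 × 9540/19540 = 14.5 V.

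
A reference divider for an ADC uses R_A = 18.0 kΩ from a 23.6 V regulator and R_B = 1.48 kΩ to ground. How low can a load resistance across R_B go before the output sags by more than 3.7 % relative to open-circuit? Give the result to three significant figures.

R_L(min) ≈ 35.6 kΩ

Output resistance R_th = R_A‖R_B = (18.0 × 1.48)/19.48 = 1.368 kΩ.
The fractional drop is R_th/(R_th + R_L); requiring this ≤ 0.0370 gives R_L ≥ R_th(1/0.0370 − 1) = 1.368 × 26.03 = 35.6 kΩ.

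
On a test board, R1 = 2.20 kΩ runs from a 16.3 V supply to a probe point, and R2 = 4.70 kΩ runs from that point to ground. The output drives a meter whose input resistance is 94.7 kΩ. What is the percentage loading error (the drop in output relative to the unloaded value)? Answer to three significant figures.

The divider's output (Thévenin) resistance is R1‖R2 = 1.499 kΩ.
Fractional drop under load = R_th/(R_th + R_L) = 1.499 / (1.499 + 94.7) = 0.01558.
So the output falls by 1.56 %.

1.56 %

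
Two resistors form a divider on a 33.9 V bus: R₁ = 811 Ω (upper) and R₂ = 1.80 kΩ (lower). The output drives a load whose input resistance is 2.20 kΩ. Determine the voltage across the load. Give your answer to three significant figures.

The load sits in parallel with R₂: R₂‖R_L = (1800 × 2200) / (1800 + 2200) = 990.0 Ω.
V_out = 33.9 × 990.0 / (811 + 990.0) = 33.9 × 990.0/1801 = 18.6 V.
(Unloaded it would have been 23.4 V.)

V_out ≈ 18.6 V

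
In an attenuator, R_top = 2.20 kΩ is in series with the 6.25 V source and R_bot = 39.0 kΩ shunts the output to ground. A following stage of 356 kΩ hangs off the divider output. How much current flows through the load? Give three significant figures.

I_L ≈ 0.0165 mA

R_bot‖R_L = 35.15 kΩ; V_out = 6.25 × 35.15/37.35 = 5.882 V.
I_L = V_out / R_L = 5.882 / 356 kΩ = 0.0165 mA.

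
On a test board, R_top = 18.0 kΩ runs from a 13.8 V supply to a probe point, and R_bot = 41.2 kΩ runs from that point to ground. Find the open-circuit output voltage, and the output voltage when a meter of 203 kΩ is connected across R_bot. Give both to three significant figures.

Unloaded: 9.60 V; loaded: 9.05 V

Open-circuit: V = 13.8 × 41.2/(18.0 + 41.2) = 9.60 V.
With the load, R_bot becomes R_bot‖R_L = 34.25 kΩ, so V = 13.8 × 34.25/52.25 = 9.05 V.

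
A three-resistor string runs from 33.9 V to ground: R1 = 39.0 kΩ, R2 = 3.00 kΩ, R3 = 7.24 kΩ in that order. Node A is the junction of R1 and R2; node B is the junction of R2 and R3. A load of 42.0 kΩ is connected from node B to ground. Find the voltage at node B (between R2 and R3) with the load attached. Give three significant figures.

V ≈ 4.35 V

At node B, R3 is in parallel with the load: R3‖R_L = 6.175 kΩ.
Below node A the resistance is R2 + (R3‖R_L) = 9.175 kΩ, so V_A = 33.9 × 9.175/48.18 = 6.457 V.
Then V_B = V_A × (R3‖R_L)/(R2 + R3‖R_L) = 6.457 × 6.175/9.175 = 4.35 V.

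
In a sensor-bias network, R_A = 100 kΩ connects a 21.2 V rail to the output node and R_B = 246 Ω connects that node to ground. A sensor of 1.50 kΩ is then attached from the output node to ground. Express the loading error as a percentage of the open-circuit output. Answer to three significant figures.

14.1 %

The divider's output (Thévenin) resistance is R_A‖R_B = 245.4 Ω.
Fractional drop under load = R_th/(R_th + R_L) = 245.4 / (245.4 + 1500) = 0.1406.
So the output falls by 14.1 %.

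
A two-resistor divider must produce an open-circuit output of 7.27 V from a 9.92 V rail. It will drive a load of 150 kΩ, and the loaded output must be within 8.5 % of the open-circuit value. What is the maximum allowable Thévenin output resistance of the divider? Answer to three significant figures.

Loading drop = R_th/(R_th + R_L) ≤ 0.0850, so R_th ≤ R_L · ε/(1−ε) = 150 kΩ × 0.0850/0.9150 = 13.9 kΩ.
(Any R1, R2 with R2/(R1+R2) = 0.733 and R1‖R2 ≤ 13.9 kΩ will meet the spec.)

R_th ≤ 13.9 kΩ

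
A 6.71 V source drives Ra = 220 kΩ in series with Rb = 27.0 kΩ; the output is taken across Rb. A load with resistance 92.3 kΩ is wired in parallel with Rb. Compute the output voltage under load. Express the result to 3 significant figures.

V_out ≈ 0.582 V

The load sits in parallel with Rb: Rb‖R_L = (27.0 × 92.3) / (27.0 + 92.3) = 20.89 kΩ.
V_out = 6.71 × 20.89 / (220 + 20.89) = 6.71 × 20.89/240.9 = 0.582 V.
(Unloaded it would have been 0.733 V.)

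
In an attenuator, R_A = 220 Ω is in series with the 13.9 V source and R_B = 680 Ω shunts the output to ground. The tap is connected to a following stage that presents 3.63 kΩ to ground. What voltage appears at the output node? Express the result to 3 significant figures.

The load sits in parallel with R_B: R_B‖R_L = (680 × 3630) / (680 + 3630) = 572.7 Ω.
V_out = 13.9 × 572.7 / (220 + 572.7) = 13.9 × 572.7/792.7 = 10.0 V.

V_out ≈ 10.0 V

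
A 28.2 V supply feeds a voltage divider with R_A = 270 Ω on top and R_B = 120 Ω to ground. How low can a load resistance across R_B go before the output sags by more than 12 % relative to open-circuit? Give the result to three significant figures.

R_L(min) ≈ 609 Ω

Output resistance R_th = R_A‖R_B = (270 × 120)/390.0 = 83.08 Ω.
The fractional drop is R_th/(R_th + R_L); requiring this ≤ 0.120 gives R_L ≥ R_th(1/0.120 − 1) = 83.08 × 7.333 = 609 Ω.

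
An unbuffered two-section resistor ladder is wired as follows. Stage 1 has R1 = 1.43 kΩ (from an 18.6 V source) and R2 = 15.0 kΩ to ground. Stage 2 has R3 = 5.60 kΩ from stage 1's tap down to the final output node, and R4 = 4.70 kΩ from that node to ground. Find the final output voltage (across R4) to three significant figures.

V_out ≈ 6.88 V

Stage 2 presents R3+R4 = 10.30 kΩ as a load on stage 1's tap.
Stage 1's lower leg becomes R2‖(R3+R4) = 6.107 kΩ, so V_mid = 18.6 × 6.107/7.537 = 15.07 V.
Stage 2 is itself unloaded: V_out = V_mid × R4/(R3+R4) = 15.07 × 4.70/10.30 = 6.88 V.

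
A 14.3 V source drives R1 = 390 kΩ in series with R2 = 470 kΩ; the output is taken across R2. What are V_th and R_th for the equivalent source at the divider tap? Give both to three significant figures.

V_th is the open-circuit tap voltage: 14.3 × 470/(390 + 470) = 7.82 V.
With the supply zeroed, R1 and R2 appear in parallel from the tap: R_th = R1‖R2 = (390 × 470)/860.0 = 213 kΩ.

V_th = 7.82 V, R_th = 213 kΩ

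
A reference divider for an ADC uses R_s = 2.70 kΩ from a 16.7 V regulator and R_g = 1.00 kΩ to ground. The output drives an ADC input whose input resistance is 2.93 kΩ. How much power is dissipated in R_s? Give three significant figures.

Total resistance from the source is R_s + (R_g‖R_L) = 3.446 kΩ, so I = 16.7/3.446 kΩ = 4.847 mA.
P = I²·R_s = (4.847 mA)² × 2.70 kΩ = 63.4 mW.

P ≈ 63.4 mW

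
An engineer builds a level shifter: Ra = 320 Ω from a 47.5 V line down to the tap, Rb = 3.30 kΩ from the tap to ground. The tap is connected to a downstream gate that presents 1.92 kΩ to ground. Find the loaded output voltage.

V_out ≈ 37.6 V

The load sits in parallel with Rb: Rb‖R_L = (3300 × 1920) / (3300 + 1920) = 1214 Ω.
V_out = 47.5 × 1214 / (320 + 1214) = 47.5 × 1214/1534 = 37.6 V.
(Unloaded it would have been 43.3 V.)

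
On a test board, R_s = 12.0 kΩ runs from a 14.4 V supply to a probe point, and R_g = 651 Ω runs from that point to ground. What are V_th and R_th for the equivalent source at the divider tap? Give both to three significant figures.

V_th is the open-circuit tap voltage: 14.4 × 651/(12000 + 651) = 0.741 V.
With the supply zeroed, R_s and R_g appear in parallel from the tap: R_th = R_s‖R_g = (12000 × 651)/12650 = 618 Ω.

V_th = 0.741 V, R_th = 618 Ω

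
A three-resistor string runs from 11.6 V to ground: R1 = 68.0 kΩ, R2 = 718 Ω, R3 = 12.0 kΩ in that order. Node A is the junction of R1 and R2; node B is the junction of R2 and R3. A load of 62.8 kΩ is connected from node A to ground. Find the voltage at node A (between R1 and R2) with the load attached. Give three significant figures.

V ≈ 1.56 V

Below node A the series string R2+R3 = 12720 Ω sits in parallel with the 62800 Ω load: 10580 Ω.
V_A = 11.6 × 10580/(68000 + 10580) = 1.56 V.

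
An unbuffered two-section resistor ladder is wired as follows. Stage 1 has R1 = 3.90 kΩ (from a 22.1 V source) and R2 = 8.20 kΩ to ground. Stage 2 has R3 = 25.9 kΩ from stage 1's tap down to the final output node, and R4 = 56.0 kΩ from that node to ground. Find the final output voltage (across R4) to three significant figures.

Stage 2 presents R3+R4 = 81.90 kΩ as a load on stage 1's tap.
Stage 1's lower leg becomes R2‖(R3+R4) = 7.454 kΩ, so V_mid = 22.1 × 7.454/11.35 = 14.51 V.
Stage 2 is itself unloaded: V_out = V_mid × R4/(R3+R4) = 14.51 × 56.0/81.90 = 9.92 V.

V_out ≈ 9.92 V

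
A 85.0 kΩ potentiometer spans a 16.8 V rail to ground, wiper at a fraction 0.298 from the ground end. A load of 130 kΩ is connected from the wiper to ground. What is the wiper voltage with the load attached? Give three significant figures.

The wiper splits the pot into (1−α)R = 59.67 kΩ above and αR = 25.33 kΩ below.
Lower section ‖ load = 21.20 kΩ.
V_wiper = 16.8 × 21.20/(59.67 + 21.20) = 4.40 V.

V ≈ 4.40 V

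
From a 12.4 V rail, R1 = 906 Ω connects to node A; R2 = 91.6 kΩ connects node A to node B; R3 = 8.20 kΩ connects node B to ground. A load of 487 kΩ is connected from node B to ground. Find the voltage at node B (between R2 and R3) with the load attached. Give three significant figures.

V ≈ 0.994 V

At node B, R3 is in parallel with the load: R3‖R_L = 8064 Ω.
Below node A the resistance is R2 + (R3‖R_L) = 99660 Ω, so V_A = 12.4 × 99660/100600 = 12.29 V.
Then V_B = V_A × (R3‖R_L)/(R2 + R3‖R_L) = 12.29 × 8064/99660 = 0.994 V.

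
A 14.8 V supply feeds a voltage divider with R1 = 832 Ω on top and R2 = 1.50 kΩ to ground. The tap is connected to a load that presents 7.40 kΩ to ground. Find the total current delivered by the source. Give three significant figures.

I ≈ 7.12 mA

R2‖R_L = 1247 Ω, so the source sees R1 + R2‖R_L = 2079 Ω.
I = 14.8 V / 2079 Ω = 7.12 mA.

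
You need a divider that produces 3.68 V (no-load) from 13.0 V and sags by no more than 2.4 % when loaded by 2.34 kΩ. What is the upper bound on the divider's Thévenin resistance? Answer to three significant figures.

Loading drop = R_th/(R_th + R_L) ≤ 0.0240, so R_th ≤ R_L · ε/(1−ε) = 2.34 kΩ × 0.0240/0.9760 = 57.5 Ω.

R_th ≤ 57.5 Ω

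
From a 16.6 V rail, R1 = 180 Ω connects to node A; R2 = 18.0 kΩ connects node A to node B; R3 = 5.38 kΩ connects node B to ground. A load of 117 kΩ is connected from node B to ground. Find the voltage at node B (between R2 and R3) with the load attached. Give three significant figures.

V ≈ 3.66 V

At node B, R3 is in parallel with the load: R3‖R_L = 5143 Ω.
Below node A the resistance is R2 + (R3‖R_L) = 23140 Ω, so V_A = 16.6 × 23140/23320 = 16.47 V.
Then V_B = V_A × (R3‖R_L)/(R2 + R3‖R_L) = 16.47 × 5143/23140 = 3.66 V.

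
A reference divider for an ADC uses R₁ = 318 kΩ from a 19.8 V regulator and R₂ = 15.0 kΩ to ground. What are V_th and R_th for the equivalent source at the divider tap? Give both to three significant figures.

V_th = 0.892 V, R_th = 14.3 kΩ

V_th is the open-circuit tap voltage: 19.8 × 15.0/(318 + 15.0) = 0.892 V.
With the supply zeroed, R₁ and R₂ appear in parallel from the tap: R_th = R₁‖R₂ = (318 × 15.0)/333.0 = 14.3 kΩ.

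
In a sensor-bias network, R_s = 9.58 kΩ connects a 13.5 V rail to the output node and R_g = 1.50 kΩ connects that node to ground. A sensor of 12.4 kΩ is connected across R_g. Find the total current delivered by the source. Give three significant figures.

R_g‖R_L = 1.338 kΩ, so the source sees R_s + R_g‖R_L = 10.92 kΩ.
I = 13.5 V / 10.92 kΩ = 1.24 mA.

I ≈ 1.24 mA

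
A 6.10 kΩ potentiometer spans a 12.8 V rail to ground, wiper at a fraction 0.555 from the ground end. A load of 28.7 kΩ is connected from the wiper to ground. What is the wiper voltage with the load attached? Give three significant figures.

V ≈ 6.75 V

The wiper splits the pot into (1−α)R = 2.714 kΩ above and αR = 3.386 kΩ below.
Lower section ‖ load = 3.028 kΩ.
V_wiper = 12.8 × 3.028/(2.714 + 3.028) = 6.75 V.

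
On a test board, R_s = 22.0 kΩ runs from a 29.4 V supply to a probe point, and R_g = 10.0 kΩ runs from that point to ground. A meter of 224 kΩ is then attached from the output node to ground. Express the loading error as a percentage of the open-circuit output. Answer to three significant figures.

The divider's output (Thévenin) resistance is R_s‖R_g = 6.875 kΩ.
Fractional drop under load = R_th/(R_th + R_L) = 6.875 / (6.875 + 224) = 0.02978.
So the output falls by 2.98 %.

2.98 %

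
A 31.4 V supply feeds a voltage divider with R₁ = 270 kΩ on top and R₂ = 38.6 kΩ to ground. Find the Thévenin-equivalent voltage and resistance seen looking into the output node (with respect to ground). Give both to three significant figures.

V_th = 3.93 V, R_th = 33.8 kΩ

V_th is the open-circuit tap voltage: 31.4 × 38.6/(270 + 38.6) = 3.93 V.
With the supply zeroed, R₁ and R₂ appear in parallel from the tap: R_th = R₁‖R₂ = (270 × 38.6)/308.6 = 33.8 kΩ.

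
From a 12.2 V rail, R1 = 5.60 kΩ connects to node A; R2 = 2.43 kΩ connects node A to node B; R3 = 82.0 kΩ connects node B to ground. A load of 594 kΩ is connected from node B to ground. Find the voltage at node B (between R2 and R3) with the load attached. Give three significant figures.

V ≈ 11.0 V

At node B, R3 is in parallel with the load: R3‖R_L = 72.05 kΩ.
Below node A the resistance is R2 + (R3‖R_L) = 74.48 kΩ, so V_A = 12.2 × 74.48/80.08 = 11.35 V.
Then V_B = V_A × (R3‖R_L)/(R2 + R3‖R_L) = 11.35 × 72.05/74.48 = 11.0 V.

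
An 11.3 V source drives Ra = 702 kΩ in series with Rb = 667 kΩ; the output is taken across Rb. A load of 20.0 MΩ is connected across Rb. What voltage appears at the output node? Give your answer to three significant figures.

V_out ≈ 5.41 V

The load sits in parallel with Rb: Rb‖R_L = (667 × 20000) / (667 + 20000) = 645.5 kΩ.
V_out = 11.3 × 645.5 / (702 + 645.5) = 11.3 × 645.5/1347 = 5.41 V.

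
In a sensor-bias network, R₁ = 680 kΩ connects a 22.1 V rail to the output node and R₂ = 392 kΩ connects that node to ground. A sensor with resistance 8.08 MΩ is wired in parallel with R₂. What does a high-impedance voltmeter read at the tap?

V_out ≈ 7.84 V

The load sits in parallel with R₂: R₂‖R_L = (392 × 8080) / (392 + 8080) = 373.9 kΩ.
V_out = 22.1 × 373.9 / (680 + 373.9) = 22.1 × 373.9/1054 = 7.84 V.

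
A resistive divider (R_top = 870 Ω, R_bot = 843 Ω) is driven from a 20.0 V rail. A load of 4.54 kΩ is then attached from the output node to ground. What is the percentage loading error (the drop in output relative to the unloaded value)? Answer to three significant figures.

The divider's output (Thévenin) resistance is R_top‖R_bot = 428.1 Ω.
Fractional drop under load = R_th/(R_th + R_L) = 428.1 / (428.1 + 4540) = 0.08618.
So the output falls by 8.62 %.

8.62 %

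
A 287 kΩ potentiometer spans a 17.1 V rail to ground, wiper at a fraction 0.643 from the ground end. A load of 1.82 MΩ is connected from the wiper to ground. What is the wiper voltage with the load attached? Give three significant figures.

V ≈ 10.6 V

The wiper splits the pot into (1−α)R = 102.5 kΩ above and αR = 184.5 kΩ below.
Lower section ‖ load = 167.6 kΩ.
V_wiper = 17.1 × 167.6/(102.5 + 167.6) = 10.6 V.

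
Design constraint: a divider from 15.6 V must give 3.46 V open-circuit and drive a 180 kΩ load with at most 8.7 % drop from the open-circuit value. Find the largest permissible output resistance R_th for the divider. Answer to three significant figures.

Loading drop = R_th/(R_th + R_L) ≤ 0.0870, so R_th ≤ R_L · ε/(1−ε) = 180 kΩ × 0.0870/0.9130 = 17.2 kΩ.
(Any R1, R2 with R2/(R1+R2) = 0.222 and R1‖R2 ≤ 17.2 kΩ will meet the spec.)

R_th ≤ 17.2 kΩ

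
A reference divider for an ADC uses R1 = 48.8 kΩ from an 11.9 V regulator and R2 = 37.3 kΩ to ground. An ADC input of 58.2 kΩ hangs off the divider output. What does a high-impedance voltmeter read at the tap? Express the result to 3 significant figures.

The load sits in parallel with R2: R2‖R_L = (37.3 × 58.2) / (37.3 + 58.2) = 22.73 kΩ.
V_out = 11.9 × 22.73 / (48.8 + 22.73) = 11.9 × 22.73/71.53 = 3.78 V.

V_out ≈ 3.78 V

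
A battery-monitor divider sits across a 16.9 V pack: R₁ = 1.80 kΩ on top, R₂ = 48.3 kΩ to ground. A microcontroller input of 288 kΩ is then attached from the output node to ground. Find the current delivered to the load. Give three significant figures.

R₂‖R_L = 41.36 kΩ; V_out = 16.9 × 41.36/43.16 = 16.20 V.
I_L = V_out / R_L = 16.20 / 288 kΩ = 0.0562 mA.

I_L ≈ 0.0562 mA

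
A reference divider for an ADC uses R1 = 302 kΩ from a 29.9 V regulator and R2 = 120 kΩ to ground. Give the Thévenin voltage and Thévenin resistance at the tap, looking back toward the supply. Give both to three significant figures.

V_th = 8.50 V, R_th = 85.9 kΩ

V_th is the open-circuit tap voltage: 29.9 × 120/(302 + 120) = 8.50 V.
With the supply zeroed, R1 and R2 appear in parallel from the tap: R_th = R1‖R2 = (302 × 120)/422.0 = 85.9 kΩ.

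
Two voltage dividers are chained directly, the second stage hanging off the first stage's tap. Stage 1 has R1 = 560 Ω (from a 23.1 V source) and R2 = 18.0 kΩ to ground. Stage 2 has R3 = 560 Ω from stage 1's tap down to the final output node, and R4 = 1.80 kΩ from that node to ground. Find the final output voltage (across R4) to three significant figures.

Stage 2 presents R3+R4 = 2360 Ω as a load on stage 1's tap.
Stage 1's lower leg becomes R2‖(R3+R4) = 2086 Ω, so V_mid = 23.1 × 2086/2646 = 18.21 V.
Stage 2 is itself unloaded: V_out = V_mid × R4/(R3+R4) = 18.21 × 1800/2360 = 13.9 V.

V_out ≈ 13.9 V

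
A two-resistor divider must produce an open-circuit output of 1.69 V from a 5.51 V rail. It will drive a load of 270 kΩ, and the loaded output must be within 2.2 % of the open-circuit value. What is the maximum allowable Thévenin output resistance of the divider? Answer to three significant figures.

Loading drop = R_th/(R_th + R_L) ≤ 0.0220, so R_th ≤ R_L · ε/(1−ε) = 270 kΩ × 0.0220/0.9780 = 6.07 kΩ.

R_th ≤ 6.07 kΩ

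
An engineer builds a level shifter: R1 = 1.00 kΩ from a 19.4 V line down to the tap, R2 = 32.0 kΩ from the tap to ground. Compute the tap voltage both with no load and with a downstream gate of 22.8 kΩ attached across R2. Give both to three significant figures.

Unloaded: 18.8 V; loaded: 18.0 V

Open-circuit: V = 19.4 × 32.0/(1.00 + 32.0) = 18.8 V.
With the load, R2 becomes R2‖R_L = 13.31 kΩ, so V = 19.4 × 13.31/14.31 = 18.0 V.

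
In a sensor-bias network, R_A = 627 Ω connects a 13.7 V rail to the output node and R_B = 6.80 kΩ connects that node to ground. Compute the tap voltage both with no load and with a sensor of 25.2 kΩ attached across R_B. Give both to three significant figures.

Open-circuit: V = 13.7 × 6800/(627 + 6800) = 12.5 V.
With the load, R_B becomes R_B‖R_L = 5355 Ω, so V = 13.7 × 5355/5982 = 12.3 V.

Unloaded: 12.5 V; loaded: 12.3 V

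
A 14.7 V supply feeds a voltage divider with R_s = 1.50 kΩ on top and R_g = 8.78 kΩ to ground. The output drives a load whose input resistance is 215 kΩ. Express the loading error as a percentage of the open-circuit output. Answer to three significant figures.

The divider's output (Thévenin) resistance is R_s‖R_g = 1.281 kΩ.
Fractional drop under load = R_th/(R_th + R_L) = 1.281 / (1.281 + 215) = 0.005923.
So the output falls by 0.592 %.

0.592 %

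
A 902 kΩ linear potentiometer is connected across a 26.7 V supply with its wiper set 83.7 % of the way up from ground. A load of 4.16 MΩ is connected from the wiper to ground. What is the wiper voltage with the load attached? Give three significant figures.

The wiper splits the pot into (1−α)R = 147.0 kΩ above and αR = 755.0 kΩ below.
Lower section ‖ load = 639.0 kΩ.
V_wiper = 26.7 × 639.0/(147.0 + 639.0) = 21.7 V.

V ≈ 21.7 V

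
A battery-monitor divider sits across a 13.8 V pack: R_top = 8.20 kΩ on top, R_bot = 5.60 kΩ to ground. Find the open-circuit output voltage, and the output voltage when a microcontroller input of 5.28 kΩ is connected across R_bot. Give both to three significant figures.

Unloaded: 5.60 V; loaded: 3.44 V

Open-circuit: V = 13.8 × 5.60/(8.20 + 5.60) = 5.60 V.
With the load, R_bot becomes R_bot‖R_L = 2.718 kΩ, so V = 13.8 × 2.718/10.92 = 3.44 V.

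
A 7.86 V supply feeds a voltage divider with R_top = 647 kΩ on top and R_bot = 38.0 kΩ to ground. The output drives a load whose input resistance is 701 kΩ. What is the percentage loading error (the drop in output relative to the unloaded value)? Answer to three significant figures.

The divider's output (Thévenin) resistance is R_top‖R_bot = 35.89 kΩ.
Fractional drop under load = R_th/(R_th + R_L) = 35.89 / (35.89 + 701) = 0.04871.
So the output falls by 4.87 %.

4.87 %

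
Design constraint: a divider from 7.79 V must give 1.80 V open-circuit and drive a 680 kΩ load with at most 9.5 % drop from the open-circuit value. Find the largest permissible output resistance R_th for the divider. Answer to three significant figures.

Loading drop = R_th/(R_th + R_L) ≤ 0.0950, so R_th ≤ R_L · ε/(1−ε) = 680 kΩ × 0.0950/0.9050 = 71.4 kΩ.
(Any R1, R2 with R2/(R1+R2) = 0.231 and R1‖R2 ≤ 71.4 kΩ will meet the spec.)

R_th ≤ 71.4 kΩ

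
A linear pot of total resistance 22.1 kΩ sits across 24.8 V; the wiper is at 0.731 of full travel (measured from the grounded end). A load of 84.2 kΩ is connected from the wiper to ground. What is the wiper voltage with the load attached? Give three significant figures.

V ≈ 17.2 V

The wiper splits the pot into (1−α)R = 5.945 kΩ above and αR = 16.16 kΩ below.
Lower section ‖ load = 13.55 kΩ.
V_wiper = 24.8 × 13.55/(5.945 + 13.55) = 17.2 V.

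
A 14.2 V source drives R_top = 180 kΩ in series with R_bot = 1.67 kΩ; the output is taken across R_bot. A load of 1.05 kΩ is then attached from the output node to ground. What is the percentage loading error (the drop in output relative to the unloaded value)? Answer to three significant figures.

The divider's output (Thévenin) resistance is R_top‖R_bot = 1.655 kΩ.
Fractional drop under load = R_th/(R_th + R_L) = 1.655 / (1.655 + 1.05) = 0.6118.
So the output falls by 61.2 %.

61.2 %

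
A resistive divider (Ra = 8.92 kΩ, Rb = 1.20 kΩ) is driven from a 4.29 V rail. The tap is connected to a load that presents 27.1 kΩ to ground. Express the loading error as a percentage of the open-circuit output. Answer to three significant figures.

3.76 %

The divider's output (Thévenin) resistance is Ra‖Rb = 1.058 kΩ.
Fractional drop under load = R_th/(R_th + R_L) = 1.058 / (1.058 + 27.1) = 0.03756.
So the output falls by 3.76 %.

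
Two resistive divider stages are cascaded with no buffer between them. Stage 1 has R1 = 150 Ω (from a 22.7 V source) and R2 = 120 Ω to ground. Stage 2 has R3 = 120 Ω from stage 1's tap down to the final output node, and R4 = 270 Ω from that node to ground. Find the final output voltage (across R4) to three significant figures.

V_out ≈ 5.96 V

Stage 2 presents R3+R4 = 390.0 Ω as a load on stage 1's tap.
Stage 1's lower leg becomes R2‖(R3+R4) = 91.76 Ω, so V_mid = 22.7 × 91.76/241.8 = 8.616 V.
Stage 2 is itself unloaded: V_out = V_mid × R4/(R3+R4) = 8.616 × 270/390.0 = 5.96 V.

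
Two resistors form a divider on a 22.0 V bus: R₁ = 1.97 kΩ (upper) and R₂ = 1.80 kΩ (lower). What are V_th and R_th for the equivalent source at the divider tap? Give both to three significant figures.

V_th = 10.5 V, R_th = 941 Ω

V_th is the open-circuit tap voltage: 22.0 × 1.80/(1.97 + 1.80) = 10.5 V.
With the supply zeroed, R₁ and R₂ appear in parallel from the tap: R_th = R₁‖R₂ = (1.97 × 1.80)/3.770 = 941 Ω.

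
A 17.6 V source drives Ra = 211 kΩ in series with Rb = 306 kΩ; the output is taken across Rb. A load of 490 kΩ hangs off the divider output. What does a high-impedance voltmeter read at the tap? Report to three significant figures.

V_out ≈ 8.30 V

The load sits in parallel with Rb: Rb‖R_L = (306 × 490) / (306 + 490) = 188.4 kΩ.
V_out = 17.6 × 188.4 / (211 + 188.4) = 17.6 × 188.4/399.4 = 8.30 V.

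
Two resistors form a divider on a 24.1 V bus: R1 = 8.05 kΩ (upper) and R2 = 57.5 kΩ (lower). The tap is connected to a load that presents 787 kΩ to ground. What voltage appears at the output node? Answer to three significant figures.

The load sits in parallel with R2: R2‖R_L = (57.5 × 787) / (57.5 + 787) = 53.58 kΩ.
V_out = 24.1 × 53.58 / (8.05 + 53.58) = 24.1 × 53.58/61.63 = 21.0 V.

V_out ≈ 21.0 V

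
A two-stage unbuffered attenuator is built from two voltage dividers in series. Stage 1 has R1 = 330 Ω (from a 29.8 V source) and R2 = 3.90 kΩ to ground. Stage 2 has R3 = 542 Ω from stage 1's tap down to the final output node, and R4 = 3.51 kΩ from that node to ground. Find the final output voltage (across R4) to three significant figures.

Stage 2 presents R3+R4 = 4052 Ω as a load on stage 1's tap.
Stage 1's lower leg becomes R2‖(R3+R4) = 1987 Ω, so V_mid = 29.8 × 1987/2317 = 25.56 V.
Stage 2 is itself unloaded: V_out = V_mid × R4/(R3+R4) = 25.56 × 3510/4052 = 22.1 V.

V_out ≈ 22.1 V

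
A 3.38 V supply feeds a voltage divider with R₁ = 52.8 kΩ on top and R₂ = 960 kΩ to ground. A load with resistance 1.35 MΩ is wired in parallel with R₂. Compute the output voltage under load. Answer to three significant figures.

The load sits in parallel with R₂: R₂‖R_L = (960 × 1350) / (960 + 1350) = 561.0 kΩ.
V_out = 3.38 × 561.0 / (52.8 + 561.0) = 3.38 × 561.0/613.8 = 3.09 V.
(Unloaded it would have been 3.20 V.)

V_out ≈ 3.09 V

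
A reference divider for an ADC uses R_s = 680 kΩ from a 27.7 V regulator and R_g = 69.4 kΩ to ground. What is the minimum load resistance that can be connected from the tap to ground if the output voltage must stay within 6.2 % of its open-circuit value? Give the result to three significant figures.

Output resistance R_th = R_s‖R_g = (680 × 69.4)/749.4 = 62.97 kΩ.
The fractional drop is R_th/(R_th + R_L); requiring this ≤ 0.0620 gives R_L ≥ R_th(1/0.0620 − 1) = 62.97 × 15.13 = 953 kΩ.

R_L(min) ≈ 953 kΩ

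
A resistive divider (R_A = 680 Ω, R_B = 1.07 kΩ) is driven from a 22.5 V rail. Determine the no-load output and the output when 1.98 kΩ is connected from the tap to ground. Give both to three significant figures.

Open-circuit: V = 22.5 × 1070/(680 + 1070) = 13.8 V.
With the load, R_B becomes R_B‖R_L = 694.6 Ω, so V = 22.5 × 694.6/1375 = 11.4 V.

Unloaded: 13.8 V; loaded: 11.4 V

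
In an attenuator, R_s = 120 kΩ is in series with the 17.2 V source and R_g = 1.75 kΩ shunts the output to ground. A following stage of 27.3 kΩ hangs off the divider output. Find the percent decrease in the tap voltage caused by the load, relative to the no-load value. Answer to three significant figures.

5.94 %

The divider's output (Thévenin) resistance is R_s‖R_g = 1.725 kΩ.
Fractional drop under load = R_th/(R_th + R_L) = 1.725 / (1.725 + 27.3) = 0.05943.
So the output falls by 5.94 %.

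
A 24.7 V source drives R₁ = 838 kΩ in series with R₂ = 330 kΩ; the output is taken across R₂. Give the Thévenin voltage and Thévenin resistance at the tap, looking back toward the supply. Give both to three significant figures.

V_th = 6.98 V, R_th = 237 kΩ

V_th is the open-circuit tap voltage: 24.7 × 330/(838 + 330) = 6.98 V.
With the supply zeroed, R₁ and R₂ appear in parallel from the tap: R_th = R₁‖R₂ = (838 × 330)/1168 = 237 kΩ.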